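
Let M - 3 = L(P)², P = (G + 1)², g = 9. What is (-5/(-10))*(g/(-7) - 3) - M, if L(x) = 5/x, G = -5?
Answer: -9391/1792 ≈ -5.2405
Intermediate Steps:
P = 16 (P = (-5 + 1)² = (-4)² = 16)
M = 793/256 (M = 3 + (5/16)² = 3 + 25/256 = 793/256 ≈ 3.0977)
(-5/(-10))*(g/(-7) - 3) - M = (-5/(-10))*(9/(-7) - 3) - 1*793/256 = (-5*(-⅒))*(9*(-⅐) - 3) - 793/256 = (-9/7 - 3)/2 - 793/256 = (½)*(-30/7) - 793/256 = -15/7 - 793/256 = -9391/1792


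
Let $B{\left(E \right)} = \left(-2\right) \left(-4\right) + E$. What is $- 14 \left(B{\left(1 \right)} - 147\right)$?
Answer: $1932$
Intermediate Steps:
$B{\left(E \right)} = 8 + E$
$- 14 \left(B{\left(1 \right)} - 147\right) = - 14 \left(\left(8 + 1\right) - 147\right) = - 14 \left(9 - 147\right) = \left(-14\right) \left(-138\right) = 1932$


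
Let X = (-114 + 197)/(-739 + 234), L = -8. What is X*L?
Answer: 664/505 ≈ 1.3149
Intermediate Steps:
X = -83/505 (X = 83/(-505) = 83*(-1/505) = -83/505 ≈ -0.16436)
X*L = -83/505*(-8) = 664/505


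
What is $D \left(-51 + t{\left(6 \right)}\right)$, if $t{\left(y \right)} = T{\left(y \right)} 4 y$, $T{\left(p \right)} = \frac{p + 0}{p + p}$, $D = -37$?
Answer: $1443$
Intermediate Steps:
$T{\left(p \right)} = \frac{1}{2}$ ($T{\left(p \right)} = \frac{p}{2 p} = p \frac{1}{2 p} = \frac{1}{2}$)
$t{\left(y \right)} = 2 y$ ($t{\left(y \right)} = \frac{1}{2} \cdot 4 y = 2 y$)
$D \left(-51 + t{\left(6 \right)}\right) = - 37 \left(-51 + 2 \cdot 6\right) = - 37 \left(-51 + 12\right) = \left(-37\right) \left(-39\right) = 1443$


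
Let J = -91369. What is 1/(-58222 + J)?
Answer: -1/149591 ≈ -6.6849e-6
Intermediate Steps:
1/(-58222 + J) = 1/(-58222 - 91369) = 1/(-149591) = -1/149591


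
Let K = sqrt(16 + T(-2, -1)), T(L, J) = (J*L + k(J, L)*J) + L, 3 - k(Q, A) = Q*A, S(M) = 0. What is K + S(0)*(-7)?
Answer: sqrt(15) ≈ 3.8730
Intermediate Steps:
k(Q, A) = 3 - A*Q (k(Q, A) = 3 - Q*A = 3 - A*Q)
T(L, J) = L + J*L + J*(3 - J*L) (T(L, J) = (J*L + (3 - L*J)*J) + L = (J*L + (3 - J*L)*J) + L = (J*L + J*(3 - J*L)) + L = L + J*L + J*(3 - J*L))
K = sqrt(15) (K = sqrt(16 + (-2 - 1*(-2) - 1*(-1)*(-3 - 1*(-2)))) = sqrt(16 + (-2 + 2 - 1*(-1)*(-3 + 2))) = sqrt(16 + (-2 + 2 - 1*(-1)*(-1))) = sqrt(16 + (-2 + 2 - 1)) = sqrt(16 - 1) = sqrt(15) ≈ 3.8730)
K + S(0)*(-7) = sqrt(15) + 0*(-7) = sqrt(15) + 0 = sqrt(15)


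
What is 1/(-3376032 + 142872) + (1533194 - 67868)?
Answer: 4737633410159/3233160 ≈ 1.4653e+6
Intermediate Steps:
1/(-3376032 + 142872) + (1533194 - 67868) = 1/(-3233160) + 1465326 = -1/3233160 + 1465326 = 4737633410159/3233160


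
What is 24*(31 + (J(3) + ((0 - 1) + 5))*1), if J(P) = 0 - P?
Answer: 768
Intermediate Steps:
J(P) = -P
24*(31 + (J(3) + ((0 - 1) + 5))*1) = 24*(31 + (-1*3 + ((0 - 1) + 5))*1) = 24*(31 + (-3 + (-1 + 5))*1) = 24*(31 + (-3 + 4)*1) = 24*(31 + 1*1) = 24*(31 + 1) = 24*32 = 768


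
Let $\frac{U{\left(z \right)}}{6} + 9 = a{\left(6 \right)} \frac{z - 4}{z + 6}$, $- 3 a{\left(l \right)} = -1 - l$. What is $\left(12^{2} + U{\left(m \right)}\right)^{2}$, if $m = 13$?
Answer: $\frac{3370896}{361} \approx 9337.7$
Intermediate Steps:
$a{\left(l \right)} = \frac{1}{3} + \frac{l}{3}$ ($a{\left(l \right)} = - \frac{-1 - l}{3} = \frac{1}{3} + \frac{l}{3}$)
$U{\left(z \right)} = -54 + \frac{14 \left(-4 + z\right)}{6 + z}$ ($U{\left(z \right)} = -54 + 6 \left(\frac{1}{3} + \frac{1}{3} \cdot 6\right) \frac{z - 4}{z + 6} = -54 + 6 \left(\frac{1}{3} + 2\right) \frac{-4 + z}{6 + z} = -54 + 6 \frac{7 \frac{-4 + z}{6 + z}}{3} = -54 + 6 \frac{7 \left(-4 + z\right)}{3 \left(6 + z\right)} = -54 + \frac{14 \left(-4 + z\right)}{6 + z}$)
$\left(12^{2} + U{\left(m \right)}\right)^{2} = \left(12^{2} + \frac{20 \left(-19 - 26\right)}{6 + 13}\right)^{2} = \left(144 + \frac{20 \left(-19 - 26\right)}{19}\right)^{2} = \left(144 + 20 \cdot \frac{1}{19} \left(-45\right)\right)^{2} = \left(144 - \frac{900}{19}\right)^{2} = \left(\frac{1836}{19}\right)^{2} = \frac{3370896}{361}$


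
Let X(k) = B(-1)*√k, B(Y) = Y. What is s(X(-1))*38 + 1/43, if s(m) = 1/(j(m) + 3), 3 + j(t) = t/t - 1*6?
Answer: -1629/215 ≈ -7.5767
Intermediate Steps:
j(t) = -8 (j(t) = -3 + (t/t - 1*6) = -3 + (1 - 6) = -3 - 5 = -8)
X(k) = -√k
s(m) = -⅕ (s(m) = 1/(-8 + 3) = 1/(-5) = -⅕)
s(X(-1))*38 + 1/43 = -⅕*38 + 1/43 = -38/5 + 1/43 = -1629/215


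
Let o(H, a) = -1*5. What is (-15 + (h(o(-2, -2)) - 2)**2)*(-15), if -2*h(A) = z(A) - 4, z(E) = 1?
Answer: 885/4 ≈ 221.25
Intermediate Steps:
o(H, a) = -5
h(A) = 3/2 (h(A) = -(1 - 4)/2 = -1/2*(-3) = 3/2)
(-15 + (h(o(-2, -2)) - 2)**2)*(-15) = (-15 + (3/2 - 2)**2)*(-15) = (-15 + (-1/2)**2)*(-15) = (-15 + 1/4)*(-15) = -59/4*(-15) = 885/4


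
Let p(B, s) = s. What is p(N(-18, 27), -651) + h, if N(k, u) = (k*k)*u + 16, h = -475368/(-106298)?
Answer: -34362315/53149 ≈ -646.53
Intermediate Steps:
h = 237684/53149 (h = -475368*(-1/106298) = 237684/53149 ≈ 4.4720)
N(k, u) = 16 + u*k² (N(k, u) = k²*u + 16 = u*k² + 16 = 16 + u*k²)
p(N(-18, 27), -651) + h = -651 + 237684/53149 = -34362315/53149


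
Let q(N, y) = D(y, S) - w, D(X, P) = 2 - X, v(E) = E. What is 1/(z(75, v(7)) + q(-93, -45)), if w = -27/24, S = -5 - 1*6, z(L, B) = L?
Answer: 8/985 ≈ 0.0081218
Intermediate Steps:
S = -11 (S = -5 - 6 = -11)
w = -9/8 (w = -27*1/24 = -9/8 ≈ -1.1250)
q(N, y) = 25/8 - y (q(N, y) = (2 - y) - 1*(-9/8) = (2 - y) + 9/8 = 25/8 - y)
1/(z(75, v(7)) + q(-93, -45)) = 1/(75 + (25/8 - 1*(-45))) = 1/(75 + (25/8 + 45)) = 1/(75 + 385/8) = 1/(985/8) = 8/985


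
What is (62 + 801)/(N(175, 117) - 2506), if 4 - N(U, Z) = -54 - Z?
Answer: -863/2331 ≈ -0.37023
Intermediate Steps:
N(U, Z) = 58 + Z (N(U, Z) = 4 - (-54 - Z) = 4 + (54 + Z) = 58 + Z)
(62 + 801)/(N(175, 117) - 2506) = (62 + 801)/((58 + 117) - 2506) = 863/(175 - 2506) = 863/(-2331) = 863*(-1/2331) = -863/2331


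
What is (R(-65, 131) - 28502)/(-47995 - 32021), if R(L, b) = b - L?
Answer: 14153/40008 ≈ 0.35375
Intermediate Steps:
(R(-65, 131) - 28502)/(-47995 - 32021) = ((131 - 1*(-65)) - 28502)/(-47995 - 32021) = ((131 + 65) - 28502)/(-80016) = (196 - 28502)*(-1/80016) = -28306*(-1/80016) = 14153/40008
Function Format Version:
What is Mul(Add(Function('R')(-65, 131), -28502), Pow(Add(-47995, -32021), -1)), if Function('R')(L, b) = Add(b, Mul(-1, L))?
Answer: Rational(14153, 40008) ≈ 0.35375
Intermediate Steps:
Mul(Add(Function('R')(-65, 131), -28502), Pow(Add(-47995, -32021), -1)) = Mul(Add(Add(131, Mul(-1, -65)), -28502), Pow(Add(-47995, -32021), -1)) = Mul(Add(Add(131, 65), -28502), Pow(-80016, -1)) = Mul(Add(196, -28502), Rational(-1, 80016)) = Mul(-28306, Rational(-1, 80016)) = Rational(14153, 40008)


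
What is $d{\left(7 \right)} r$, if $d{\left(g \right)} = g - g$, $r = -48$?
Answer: $0$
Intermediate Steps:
$d{\left(g \right)} = 0$
$d{\left(7 \right)} r = 0 \left(-48\right) = 0$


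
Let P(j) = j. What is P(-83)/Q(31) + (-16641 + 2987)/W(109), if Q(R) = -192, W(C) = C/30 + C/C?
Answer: -78635503/26688 ≈ -2946.5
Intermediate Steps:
W(C) = 1 + C/30 (W(C) = C*(1/30) + 1 = C/30 + 1 = 1 + C/30)
P(-83)/Q(31) + (-16641 + 2987)/W(109) = -83/(-192) + (-16641 + 2987)/(1 + (1/30)*109) = -83*(-1/192) - 13654/(1 + 109/30) = 83/192 - 13654/139/30 = 83/192 - 13654*30/139 = 83/192 - 409620/139 = -78635503/26688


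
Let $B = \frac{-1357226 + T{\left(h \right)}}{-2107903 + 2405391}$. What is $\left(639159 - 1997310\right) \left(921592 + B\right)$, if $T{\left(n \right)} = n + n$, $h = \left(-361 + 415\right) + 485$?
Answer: $- \frac{93088078597425237}{74372} \approx -1.2517 \cdot 10^{12}$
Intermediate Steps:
$h = 539$ ($h = 54 + 485 = 539$)
$T{\left(n \right)} = 2 n$
$B = - \frac{339037}{74372}$ ($B = \frac{-1357226 + 2 \cdot 539}{-2107903 + 2405391} = \frac{-1357226 + 1078}{297488} = \left(-1356148\right) \frac{1}{297488} = - \frac{339037}{74372} \approx -4.5587$)
$\left(639159 - 1997310\right) \left(921592 + B\right) = \left(639159 - 1997310\right) \left(921592 - \frac{339037}{74372}\right) = \left(-1358151\right) \frac{68540301187}{74372} = - \frac{93088078597425237}{74372}$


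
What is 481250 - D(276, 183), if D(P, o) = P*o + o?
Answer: 430559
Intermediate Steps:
D(P, o) = o + P*o
481250 - D(276, 183) = 481250 - 183*(1 + 276) = 481250 - 183*277 = 481250 - 1*50691 = 481250 - 50691 = 430559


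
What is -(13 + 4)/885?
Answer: -17/885 ≈ -0.019209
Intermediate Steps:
-(13 + 4)/885 = -1*17*(1/885) = -17*1/885 = -17/885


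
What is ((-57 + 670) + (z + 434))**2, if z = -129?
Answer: 842724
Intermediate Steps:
((-57 + 670) + (z + 434))**2 = ((-57 + 670) + (-129 + 434))**2 = (613 + 305)**2 = 918**2 = 842724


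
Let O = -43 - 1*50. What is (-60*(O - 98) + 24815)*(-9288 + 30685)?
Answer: 776176175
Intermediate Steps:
O = -93 (O = -43 - 50 = -93)
(-60*(O - 98) + 24815)*(-9288 + 30685) = (-60*(-93 - 98) + 24815)*(-9288 + 30685) = (-60*(-191) + 24815)*21397 = (11460 + 24815)*21397 = 36275*21397 = 776176175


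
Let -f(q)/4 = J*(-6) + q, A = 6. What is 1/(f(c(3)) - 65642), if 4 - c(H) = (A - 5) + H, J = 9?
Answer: -1/65426 ≈ -1.5284e-5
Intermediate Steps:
c(H) = 3 - H (c(H) = 4 - ((6 - 5) + H) = 4 - (1 + H) = 4 + (-1 - H) = 3 - H)
f(q) = 216 - 4*q (f(q) = -4*(9*(-6) + q) = -4*(-54 + q) = 216 - 4*q)
1/(f(c(3)) - 65642) = 1/((216 - 4*(3 - 1*3)) - 65642) = 1/((216 - 4*(3 - 3)) - 65642) = 1/((216 - 4*0) - 65642) = 1/((216 + 0) - 65642) = 1/(216 - 65642) = 1/(-65426) = -1/65426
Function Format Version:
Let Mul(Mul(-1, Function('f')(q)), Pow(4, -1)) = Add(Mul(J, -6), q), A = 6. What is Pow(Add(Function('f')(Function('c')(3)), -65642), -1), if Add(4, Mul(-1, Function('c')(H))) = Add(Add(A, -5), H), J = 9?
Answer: Rational(-1, 65426) ≈ -1.5284e-5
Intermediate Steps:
Function('c')(H) = Add(3, Mul(-1, H)) (Function('c')(H) = Add(4, Mul(-1, Add(Add(6, -5), H))) = Add(4, Mul(-1, Add(1, H))) = Add(4, Add(-1, Mul(-1, H))) = Add(3, Mul(-1, H)))
Function('f')(q) = Add(216, Mul(-4, q)) (Function('f')(q) = Mul(-4, Add(Mul(9, -6), q)) = Mul(-4, Add(-54, q)) = Add(216, Mul(-4, q)))
Pow(Add(Function('f')(Function('c')(3)), -65642), -1) = Pow(Add(Add(216, Mul(-4, Add(3, Mul(-1, 3)))), -65642), -1) = Pow(Add(Add(216, Mul(-4, Add(3, -3))), -65642), -1) = Pow(Add(Add(216, Mul(-4, 0)), -65642), -1) = Pow(Add(Add(216, 0), -65642), -1) = Pow(Add(216, -65642), -1) = Pow(-65426, -1) = Rational(-1, 65426)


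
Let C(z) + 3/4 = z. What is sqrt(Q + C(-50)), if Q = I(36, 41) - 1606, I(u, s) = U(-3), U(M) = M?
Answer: I*sqrt(6639)/2 ≈ 40.74*I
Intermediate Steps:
I(u, s) = -3
C(z) = -3/4 + z
Q = -1609 (Q = -3 - 1606 = -1609)
sqrt(Q + C(-50)) = sqrt(-1609 + (-3/4 - 50)) = sqrt(-1609 - 203/4) = sqrt(-6639/4) = I*sqrt(6639)/2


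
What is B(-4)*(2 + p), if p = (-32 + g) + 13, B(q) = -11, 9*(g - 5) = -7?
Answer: 1265/9 ≈ 140.56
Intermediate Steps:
g = 38/9 (g = 5 + (1/9)*(-7) = 5 - 7/9 = 38/9 ≈ 4.2222)
p = -133/9 (p = (-32 + 38/9) + 13 = -250/9 + 13 = -133/9 ≈ -14.778)
B(-4)*(2 + p) = -11*(2 - 133/9) = -11*(-115/9) = 1265/9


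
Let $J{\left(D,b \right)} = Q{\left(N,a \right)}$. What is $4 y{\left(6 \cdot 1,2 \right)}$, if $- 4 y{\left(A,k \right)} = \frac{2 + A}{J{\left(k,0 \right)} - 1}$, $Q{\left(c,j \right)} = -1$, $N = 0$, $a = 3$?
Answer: $4$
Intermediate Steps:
$J{\left(D,b \right)} = -1$
$y{\left(A,k \right)} = \frac{1}{4} + \frac{A}{8}$ ($y{\left(A,k \right)} = - \frac{\left(2 + A\right) \frac{1}{-1 - 1}}{4} = - \frac{\left(2 + A\right) \frac{1}{-2}}{4} = - \frac{\left(2 + A\right) \left(- \frac{1}{2}\right)}{4} = - \frac{-1 - \frac{A}{2}}{4} = \frac{1}{4} + \frac{A}{8}$)
$4 y{\left(6 \cdot 1,2 \right)} = 4 \left(\frac{1}{4} + \frac{6 \cdot 1}{8}\right) = 4 \left(\frac{1}{4} + \frac{1}{8} \cdot 6\right) = 4 \left(\frac{1}{4} + \frac{3}{4}\right) = 4 \cdot 1 = 4$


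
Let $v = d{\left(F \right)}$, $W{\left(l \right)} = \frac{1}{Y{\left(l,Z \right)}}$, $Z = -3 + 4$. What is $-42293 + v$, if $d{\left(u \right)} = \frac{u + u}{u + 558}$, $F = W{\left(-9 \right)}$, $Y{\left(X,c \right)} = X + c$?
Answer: $- \frac{188753661}{4463} \approx -42293.0$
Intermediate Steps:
$Z = 1$
$W{\left(l \right)} = \frac{1}{1 + l}$ ($W{\left(l \right)} = \frac{1}{l + 1} = \frac{1}{1 + l}$)
$F = - \frac{1}{8}$ ($F = \frac{1}{1 - 9} = \frac{1}{-8} = - \frac{1}{8} \approx -0.125$)
$d{\left(u \right)} = \frac{2 u}{558 + u}$
$v = - \frac{2}{4463}$ ($v = 2 \left(- \frac{1}{8}\right) \frac{1}{558 - \frac{1}{8}} = 2 \left(- \frac{1}{8}\right) \frac{1}{\frac{4463}{8}} = 2 \left(- \frac{1}{8}\right) \frac{8}{4463} = - \frac{2}{4463} \approx -0.00044813$)
$-42293 + v = -42293 - \frac{2}{4463} = - \frac{188753661}{4463}$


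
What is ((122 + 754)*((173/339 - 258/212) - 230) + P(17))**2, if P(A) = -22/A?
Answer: 423389900522421299776/10365886969 ≈ 4.0845e+10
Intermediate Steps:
((122 + 754)*((173/339 - 258/212) - 230) + P(17))**2 = ((122 + 754)*((173/339 - 258/212) - 230) - 22/17)**2 = (876*((173*(1/339) - 258*1/212) - 230) - 22*1/17)**2 = (876*((173/339 - 129/106) - 230) - 22/17)**2 = (876*(-25393/35934 - 230) - 22/17)**2 = (876*(-8290213/35934) - 22/17)**2 = (-1210371098/5989 - 22/17)**2 = (-20576440424/101813)**2 = 423389900522421299776/10365886969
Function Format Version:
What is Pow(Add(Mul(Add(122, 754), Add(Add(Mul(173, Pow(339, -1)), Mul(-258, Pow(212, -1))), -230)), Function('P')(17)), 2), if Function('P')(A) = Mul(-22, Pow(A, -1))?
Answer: Rational(423389900522421299776, 10365886969) ≈ 4.0845e+10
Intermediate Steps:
Pow(Add(Mul(Add(122, 754), Add(Add(Mul(173, Pow(339, -1)), Mul(-258, Pow(212, -1))), -230)), Function('P')(17)), 2) = Pow(Add(Mul(Add(122, 754), Add(Add(Mul(173, Pow(339, -1)), Mul(-258, Pow(212, -1))), -230)), Mul(-22, Pow(17, -1))), 2) = Pow(Add(Mul(876, Add(Add(Mul(173, Rational(1, 339)), Mul(-258, Rational(1, 212))), -230)), Mul(-22, Rational(1, 17))), 2) = Pow(Add(Mul(876, Add(Add(Rational(173, 339), Rational(-129, 106)), -230)), Rational(-22, 17)), 2) = Pow(Add(Mul(876, Add(Rational(-25393, 35934), -230)), Rational(-22, 17)), 2) = Pow(Add(Mul(876, Rational(-8290213, 35934)), Rational(-22, 17)), 2) = Pow(Add(Rational(-1210371098, 5989), Rational(-22, 17)), 2) = Pow(Rational(-20576440424, 101813), 2) = Rational(423389900522421299776, 10365886969)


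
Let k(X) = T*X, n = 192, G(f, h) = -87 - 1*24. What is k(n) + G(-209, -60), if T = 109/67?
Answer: 13491/67 ≈ 201.36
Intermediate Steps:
T = 109/67 (T = 109*(1/67) = 109/67 ≈ 1.6269)
G(f, h) = -111 (G(f, h) = -87 - 24 = -111)
k(X) = 109*X/67
k(n) + G(-209, -60) = (109/67)*192 - 111 = 20928/67 - 111 = 13491/67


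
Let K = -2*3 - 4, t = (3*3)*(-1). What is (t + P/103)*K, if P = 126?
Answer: 8010/103 ≈ 77.767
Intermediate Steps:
t = -9 (t = 9*(-1) = -9)
K = -10 (K = -6 - 4 = -10)
(t + P/103)*K = (-9 + 126/103)*(-10) = -801/103*(-10) = 8010/103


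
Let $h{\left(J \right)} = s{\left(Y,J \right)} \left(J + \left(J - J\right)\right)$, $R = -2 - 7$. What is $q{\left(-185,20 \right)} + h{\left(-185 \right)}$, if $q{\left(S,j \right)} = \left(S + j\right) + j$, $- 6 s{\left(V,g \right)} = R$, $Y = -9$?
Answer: $- \frac{845}{2} \approx -422.5$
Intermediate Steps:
$R = -9$ ($R = -2 - 7 = -9$)
$s{\left(V,g \right)} = \frac{3}{2}$ ($s{\left(V,g \right)} = \left(- \frac{1}{6}\right) \left(-9\right) = \frac{3}{2}$)
$h{\left(J \right)} = \frac{3 J}{2}$ ($h{\left(J \right)} = \frac{3 \left(J + \left(J - J\right)\right)}{2} = \frac{3 \left(J + 0\right)}{2} = \frac{3 J}{2}$)
$q{\left(S,j \right)} = S + 2 j$
$q{\left(-185,20 \right)} + h{\left(-185 \right)} = \left(-185 + 2 \cdot 20\right) + \frac{3}{2} \left(-185\right) = \left(-185 + 40\right) - \frac{555}{2} = -145 - \frac{555}{2} = - \frac{845}{2}$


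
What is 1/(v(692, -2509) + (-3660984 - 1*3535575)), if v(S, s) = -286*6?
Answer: -1/7198275 ≈ -1.3892e-7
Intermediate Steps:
v(S, s) = -1716
1/(v(692, -2509) + (-3660984 - 1*3535575)) = 1/(-1716 + (-3660984 - 1*3535575)) = 1/(-1716 + (-3660984 - 3535575)) = 1/(-1716 - 7196559) = 1/(-7198275) = -1/7198275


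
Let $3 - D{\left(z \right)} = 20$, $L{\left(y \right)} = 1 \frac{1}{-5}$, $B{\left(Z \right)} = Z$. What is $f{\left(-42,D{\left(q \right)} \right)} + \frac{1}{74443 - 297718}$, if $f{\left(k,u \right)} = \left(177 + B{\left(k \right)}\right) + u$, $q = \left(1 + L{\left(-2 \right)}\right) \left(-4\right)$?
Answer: $\frac{26346449}{223275} \approx 118.0$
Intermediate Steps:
$L{\left(y \right)} = - \frac{1}{5}$ ($L{\left(y \right)} = 1 \left(- \frac{1}{5}\right) = - \frac{1}{5}$)
$q = - \frac{16}{5}$ ($q = \left(1 - \frac{1}{5}\right) \left(-4\right) = \frac{4}{5} \left(-4\right) = - \frac{16}{5} \approx -3.2$)
$D{\left(z \right)} = -17$ ($D{\left(z \right)} = 3 - 20 = -17$)
$f{\left(k,u \right)} = 177 + k + u$ ($f{\left(k,u \right)} = \left(177 + k\right) + u = 177 + k + u$)
$f{\left(-42,D{\left(q \right)} \right)} + \frac{1}{74443 - 297718} = \left(177 - 42 - 17\right) + \frac{1}{74443 - 297718} = 118 + \frac{1}{-223275} = 118 - \frac{1}{223275} = \frac{26346449}{223275}$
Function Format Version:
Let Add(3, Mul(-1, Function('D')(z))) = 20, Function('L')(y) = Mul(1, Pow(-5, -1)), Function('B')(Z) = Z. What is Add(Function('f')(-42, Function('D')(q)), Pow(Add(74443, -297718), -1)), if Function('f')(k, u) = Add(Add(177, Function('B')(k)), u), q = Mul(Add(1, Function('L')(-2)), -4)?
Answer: Rational(26346449, 223275) ≈ 118.00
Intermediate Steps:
Function('L')(y) = Rational(-1, 5) (Function('L')(y) = Mul(1, Rational(-1, 5)) = Rational(-1, 5))
q = Rational(-16, 5) (q = Mul(Add(1, Rational(-1, 5)), -4) = Mul(Rational(4, 5), -4) = Rational(-16, 5) ≈ -3.2000)
Function('D')(z) = -17 (Function('D')(z) = Add(3, Mul(-1, 20)) = Add(3, -20) = -17)
Function('f')(k, u) = Add(177, k, u) (Function('f')(k, u) = Add(Add(177, k), u) = Add(177, k, u))
Add(Function('f')(-42, Function('D')(q)), Pow(Add(74443, -297718), -1)) = Add(Add(177, -42, -17), Pow(Add(74443, -297718), -1)) = Add(118, Pow(-223275, -1)) = Add(118, Rational(-1, 223275)) = Rational(26346449, 223275)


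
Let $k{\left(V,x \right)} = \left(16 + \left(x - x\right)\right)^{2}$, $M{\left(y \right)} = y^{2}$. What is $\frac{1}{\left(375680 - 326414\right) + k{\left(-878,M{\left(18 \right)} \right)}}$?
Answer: $\frac{1}{49522} \approx 2.0193 \cdot 10^{-5}$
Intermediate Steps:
$k{\left(V,x \right)} = 256$ ($k{\left(V,x \right)} = \left(16 + 0\right)^{2} = 16^{2} = 256$)
$\frac{1}{\left(375680 - 326414\right) + k{\left(-878,M{\left(18 \right)} \right)}} = \frac{1}{\left(375680 - 326414\right) + 256} = \frac{1}{49266 + 256} = \frac{1}{49522}$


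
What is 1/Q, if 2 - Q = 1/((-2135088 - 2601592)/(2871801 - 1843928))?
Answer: 4736680/10501233 ≈ 0.45106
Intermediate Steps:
Q = 10501233/4736680 (Q = 2 - 1/((-2135088 - 2601592)/(2871801 - 1843928)) = 2 - 1/((-4736680/1027873)) = 2 - 1/((-4736680*1/1027873)) = 2 - 1/(-4736680/1027873) = 2 - 1*(-1027873/4736680) = 2 + 1027873/4736680 = 10501233/4736680 ≈ 2.2170)
1/Q = 1/(10501233/4736680) = 4736680/10501233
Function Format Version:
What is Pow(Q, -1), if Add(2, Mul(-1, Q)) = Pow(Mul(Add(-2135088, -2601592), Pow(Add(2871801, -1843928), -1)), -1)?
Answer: Rational(4736680, 10501233) ≈ 0.45106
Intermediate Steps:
Q = Rational(10501233, 4736680) (Q = Add(2, Mul(-1, Pow(Mul(Add(-2135088, -2601592), Pow(Add(2871801, -1843928), -1)), -1))) = Add(2, Mul(-1, Pow(Mul(-4736680, Pow(1027873, -1)), -1))) = Add(2, Mul(-1, Pow(Mul(-4736680, Rational(1, 1027873)), -1))) = Add(2, Mul(-1, Pow(Rational(-4736680, 1027873), -1))) = Add(2, Mul(-1, Rational(-1027873, 4736680))) = Add(2, Rational(1027873, 4736680)) = Rational(10501233, 4736680) ≈ 2.2170)
Pow(Q, -1) = Pow(Rational(10501233, 4736680), -1) = Rational(4736680, 10501233)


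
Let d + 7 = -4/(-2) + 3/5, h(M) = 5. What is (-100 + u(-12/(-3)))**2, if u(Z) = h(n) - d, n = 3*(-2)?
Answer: 205209/25 ≈ 8208.4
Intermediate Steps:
n = -6
d = -22/5 (d = -7 + (-4/(-2) + 3/5) = -7 + (-4*(-1/2) + 3*(1/5)) = -7 + (2 + 3/5) = -7 + 13/5 = -22/5 ≈ -4.4000)
u(Z) = 47/5 (u(Z) = 5 - 1*(-22/5) = 5 + 22/5 = 47/5)
(-100 + u(-12/(-3)))**2 = (-100 + 47/5)**2 = (-453/5)**2 = 205209/25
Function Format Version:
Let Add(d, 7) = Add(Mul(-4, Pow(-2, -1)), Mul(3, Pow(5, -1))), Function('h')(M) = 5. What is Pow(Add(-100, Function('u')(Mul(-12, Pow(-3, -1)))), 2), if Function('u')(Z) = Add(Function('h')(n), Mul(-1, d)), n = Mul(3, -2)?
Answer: Rational(205209, 25) ≈ 8208.4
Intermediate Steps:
n = -6
d = Rational(-22, 5) (d = Add(-7, Add(Mul(-4, Pow(-2, -1)), Mul(3, Pow(5, -1)))) = Add(-7, Add(Mul(-4, Rational(-1, 2)), Mul(3, Rational(1, 5)))) = Add(-7, Add(2, Rational(3, 5))) = Add(-7, Rational(13, 5)) = Rational(-22, 5) ≈ -4.4000)
Function('u')(Z) = Rational(47, 5) (Function('u')(Z) = Add(5, Mul(-1, Rational(-22, 5))) = Add(5, Rational(22, 5)) = Rational(47, 5))
Pow(Add(-100, Function('u')(Mul(-12, Pow(-3, -1)))), 2) = Pow(Add(-100, Rational(47, 5)), 2) = Pow(Rational(-453, 5), 2) = Rational(205209, 25)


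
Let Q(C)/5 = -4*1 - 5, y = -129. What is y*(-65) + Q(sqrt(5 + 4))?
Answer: 8340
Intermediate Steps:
Q(C) = -45 (Q(C) = 5*(-4*1 - 5) = 5*(-4 - 5) = 5*(-9) = -45)
y*(-65) + Q(sqrt(5 + 4)) = -129*(-65) - 45 = 8385 - 45 = 8340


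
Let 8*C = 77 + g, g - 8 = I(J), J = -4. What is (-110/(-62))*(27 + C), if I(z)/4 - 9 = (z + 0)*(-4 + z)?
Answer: 825/8 ≈ 103.13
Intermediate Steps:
I(z) = 36 + 4*z*(-4 + z) (I(z) = 36 + 4*((z + 0)*(-4 + z)) = 36 + 4*(z*(-4 + z)) = 36 + 4*z*(-4 + z))
g = 172 (g = 8 + (36 - 16*(-4) + 4*(-4)**2) = 8 + (36 + 64 + 4*16) = 8 + (36 + 64 + 64) = 8 + 164 = 172)
C = 249/8 (C = (77 + 172)/8 = (1/8)*249 = 249/8 ≈ 31.125)
(-110/(-62))*(27 + C) = (-110/(-62))*(27 + 249/8) = -110*(-1/62)*(465/8) = (55/31)*(465/8) = 825/8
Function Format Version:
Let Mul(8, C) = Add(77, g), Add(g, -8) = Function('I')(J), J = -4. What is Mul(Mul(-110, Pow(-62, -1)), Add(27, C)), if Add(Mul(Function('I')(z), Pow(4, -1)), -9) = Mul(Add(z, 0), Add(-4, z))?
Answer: Rational(825, 8) ≈ 103.13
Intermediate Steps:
Function('I')(z) = Add(36, Mul(4, z, Add(-4, z))) (Function('I')(z) = Add(36, Mul(4, Mul(Add(z, 0), Add(-4, z)))) = Add(36, Mul(4, Mul(z, Add(-4, z)))) = Add(36, Mul(4, z, Add(-4, z))))
g = 172 (g = Add(8, Add(36, Mul(-16, -4), Mul(4, Pow(-4, 2)))) = Add(8, Add(36, 64, Mul(4, 16))) = Add(8, Add(36, 64, 64)) = Add(8, 164) = 172)
C = Rational(249, 8) (C = Mul(Rational(1, 8), Add(77, 172)) = Mul(Rational(1, 8), 249) = Rational(249, 8) ≈ 31.125)
Mul(Mul(-110, Pow(-62, -1)), Add(27, C)) = Mul(Mul(-110, Pow(-62, -1)), Add(27, Rational(249, 8))) = Mul(Mul(-110, Rational(-1, 62)), Rational(465, 8)) = Mul(Rational(55, 31), Rational(465, 8)) = Rational(825, 8)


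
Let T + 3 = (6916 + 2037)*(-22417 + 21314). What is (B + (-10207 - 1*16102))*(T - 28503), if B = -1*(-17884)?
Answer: 83438377625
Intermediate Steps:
B = 17884
T = -9875162 (T = -3 + (6916 + 2037)*(-22417 + 21314) = -3 + 8953*(-1103) = -3 - 9875159 = -9875162)
(B + (-10207 - 1*16102))*(T - 28503) = (17884 + (-10207 - 1*16102))*(-9875162 - 28503) = (17884 + (-10207 - 16102))*(-9903665) = (17884 - 26309)*(-9903665) = -8425*(-9903665) = 83438377625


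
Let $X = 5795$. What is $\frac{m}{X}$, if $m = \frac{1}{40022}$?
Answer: $\frac{1}{231927490} \approx 4.3117 \cdot 10^{-9}$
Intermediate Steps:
$m = \frac{1}{40022} \approx 2.4986 \cdot 10^{-5}$
$\frac{m}{X} = \frac{1}{40022 \cdot 5795} = \frac{1}{40022} \cdot \frac{1}{5795} = \frac{1}{231927490}$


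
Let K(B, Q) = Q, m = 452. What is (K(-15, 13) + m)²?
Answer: 216225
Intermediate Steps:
(K(-15, 13) + m)² = (13 + 452)² = 465² = 216225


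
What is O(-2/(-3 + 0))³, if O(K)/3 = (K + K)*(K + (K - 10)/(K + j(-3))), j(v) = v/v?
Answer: -25934336/3375 ≈ -7684.3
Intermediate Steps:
j(v) = 1
O(K) = 6*K*(K + (-10 + K)/(1 + K)) (O(K) = 3*((K + K)*(K + (K - 10)/(K + 1))) = 3*((2*K)*(K + (-10 + K)/(1 + K))) = 3*(2*K*(K + (-10 + K)/(1 + K))) = 6*K*(K + (-10 + K)/(1 + K)))
O(-2/(-3 + 0))³ = (6*(-2/(-3 + 0))*(-10 + (-2/(-3 + 0))² + 2*(-2/(-3 + 0)))/(1 - 2/(-3 + 0)))³ = (6*(-2/(-3))*(-10 + (-2/(-3))² + 2*(-2/(-3)))/(1 - 2/(-3)))³ = (6*(-2*(-⅓))*(-10 + (-2*(-⅓))² + 2*(-2*(-⅓)))/(1 - 2*(-⅓)))³ = (6*(⅔)*(-10 + (⅔)² + 2*(⅔))/(1 + ⅔))³ = (6*(⅔)*(-10 + 4/9 + 4/3)/(5/3))³ = (6*(⅔)*(⅗)*(-74/9))³ = (-296/15)³ = -25934336/3375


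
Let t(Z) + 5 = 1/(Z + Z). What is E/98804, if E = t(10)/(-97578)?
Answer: 11/21424659360 ≈ 5.1343e-10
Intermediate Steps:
t(Z) = -5 + 1/(2*Z) (t(Z) = -5 + 1/(Z + Z) = -5 + 1/(2*Z))
E = 11/216840 (E = (-5 + (1/2)/10)/(-97578) = (-5 + (1/2)*(1/10))*(-1/97578) = (-5 + 1/20)*(-1/97578) = -99/20*(-1/97578) = 11/216840 ≈ 5.0729e-5)
E/98804 = (11/216840)/98804 = (11/216840)*(1/98804) = 11/21424659360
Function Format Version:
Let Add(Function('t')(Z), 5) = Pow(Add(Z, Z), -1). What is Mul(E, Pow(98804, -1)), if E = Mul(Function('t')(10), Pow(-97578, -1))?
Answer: Rational(11, 21424659360) ≈ 5.1343e-10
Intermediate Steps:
Function('t')(Z) = Add(-5, Mul(Rational(1, 2), Pow(Z, -1))) (Function('t')(Z) = Add(-5, Pow(Add(Z, Z), -1)) = Add(-5, Pow(Mul(2, Z), -1)) = Add(-5, Mul(Rational(1, 2), Pow(Z, -1))))
E = Rational(11, 216840) (E = Mul(Add(-5, Mul(Rational(1, 2), Pow(10, -1))), Pow(-97578, -1)) = Mul(Add(-5, Mul(Rational(1, 2), Rational(1, 10))), Rational(-1, 97578)) = Mul(Add(-5, Rational(1, 20)), Rational(-1, 97578)) = Mul(Rational(-99, 20), Rational(-1, 97578)) = Rational(11, 216840) ≈ 5.0729e-5)
Mul(E, Pow(98804, -1)) = Mul(Rational(11, 216840), Pow(98804, -1)) = Mul(Rational(11, 216840), Rational(1, 98804)) = Rational(11, 21424659360)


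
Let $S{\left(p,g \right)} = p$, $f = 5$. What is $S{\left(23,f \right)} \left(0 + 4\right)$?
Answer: $92$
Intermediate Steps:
$S{\left(23,f \right)} \left(0 + 4\right) = 23 \left(0 + 4\right) = 23 \cdot 4 = 92$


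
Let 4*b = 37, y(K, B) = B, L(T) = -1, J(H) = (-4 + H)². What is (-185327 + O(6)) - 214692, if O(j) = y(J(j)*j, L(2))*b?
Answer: -1600113/4 ≈ -4.0003e+5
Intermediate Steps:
b = 37/4 (b = (¼)*37 = 37/4 ≈ 9.2500)
O(j) = -37/4 (O(j) = -1*37/4 = -37/4)
(-185327 + O(6)) - 214692 = (-185327 - 37/4) - 214692 = -741345/4 - 214692 = -1600113/4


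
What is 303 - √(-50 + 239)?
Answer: 303 - 3*√21 ≈ 289.25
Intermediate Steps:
303 - √(-50 + 239) = 303 - √189 = 303 - 3*√21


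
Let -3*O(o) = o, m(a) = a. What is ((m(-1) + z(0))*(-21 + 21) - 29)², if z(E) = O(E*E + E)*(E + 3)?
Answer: 841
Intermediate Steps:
O(o) = -o/3
z(E) = (3 + E)*(-E/3 - E²/3) (z(E) = (-(E*E + E)/3)*(E + 3) = (-(E² + E)/3)*(3 + E) = (-(E + E²)/3)*(3 + E) = (-E/3 - E²/3)*(3 + E) = (3 + E)*(-E/3 - E²/3))
((m(-1) + z(0))*(-21 + 21) - 29)² = ((-1 - ⅓*0*(1 + 0)*(3 + 0))*(-21 + 21) - 29)² = ((-1 - ⅓*0*1*3)*0 - 29)² = ((-1 + 0)*0 - 29)² = (-1*0 - 29)² = (0 - 29)² = (-29)² = 841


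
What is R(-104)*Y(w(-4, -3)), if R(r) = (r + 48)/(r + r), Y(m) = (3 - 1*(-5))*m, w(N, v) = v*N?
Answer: 336/13 ≈ 25.846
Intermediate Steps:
w(N, v) = N*v
Y(m) = 8*m (Y(m) = (3 + 5)*m = 8*m)
R(r) = (48 + r)/(2*r) (R(r) = (48 + r)/((2*r)) = (48 + r)*(1/(2*r)) = (48 + r)/(2*r))
R(-104)*Y(w(-4, -3)) = ((1/2)*(48 - 104)/(-104))*(8*(-4*(-3))) = ((1/2)*(-1/104)*(-56))*(8*12) = (7/26)*96 = 336/13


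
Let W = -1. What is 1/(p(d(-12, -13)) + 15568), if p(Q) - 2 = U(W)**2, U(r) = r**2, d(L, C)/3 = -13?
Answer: 1/15571 ≈ 6.4222e-5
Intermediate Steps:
d(L, C) = -39 (d(L, C) = 3*(-13) = -39)
p(Q) = 3 (p(Q) = 2 + ((-1)**2)**2 = 2 + 1**2 = 2 + 1 = 3)
1/(p(d(-12, -13)) + 15568) = 1/(3 + 15568) = 1/15571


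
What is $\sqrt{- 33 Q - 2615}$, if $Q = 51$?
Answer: $i \sqrt{4298} \approx 65.559 i$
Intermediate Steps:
$\sqrt{- 33 Q - 2615} = \sqrt{\left(-33\right) 51 - 2615} = \sqrt{-1683 - 2615} = \sqrt{-4298} = i \sqrt{4298}$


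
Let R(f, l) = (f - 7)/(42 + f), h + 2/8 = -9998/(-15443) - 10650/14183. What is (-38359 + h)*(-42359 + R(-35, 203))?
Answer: 1423764812191786205/876112276 ≈ 1.6251e+9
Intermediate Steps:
h = -309693333/876112276 (h = -¼ + (-9998/(-15443) - 10650/14183) = -¼ + (-9998*(-1/15443) - 10650*1/14183) = -¼ + (9998/15443 - 10650/14183) = -¼ - 22666316/219028069 = -309693333/876112276 ≈ -0.35349)
R(f, l) = (-7 + f)/(42 + f)
(-38359 + h)*(-42359 + R(-35, 203)) = (-38359 - 309693333/876112276)*(-42359 + (-7 - 35)/(42 - 35)) = -33607100488417*(-42359 - 42/7)/876112276 = -33607100488417*(-42359 + (⅐)*(-42))/876112276 = -33607100488417*(-42359 - 6)/876112276 = -33607100488417/876112276*(-42365) = 1423764812191786205/876112276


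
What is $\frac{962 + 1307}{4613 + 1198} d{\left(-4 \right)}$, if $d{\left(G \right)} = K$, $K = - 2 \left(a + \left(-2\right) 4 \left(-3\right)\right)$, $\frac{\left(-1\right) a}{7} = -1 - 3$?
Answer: $- \frac{18152}{447} \approx -40.609$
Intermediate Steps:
$a = 28$ ($a = - 7 \left(-1 - 3\right) = \left(-7\right) \left(-4\right) = 28$)
$K = -104$ ($K = - 2 \left(28 + \left(-2\right) 4 \left(-3\right)\right) = - 2 \left(28 - -24\right) = - 2 \left(28 + 24\right) = \left(-2\right) 52 = -104$)
$d{\left(G \right)} = -104$
$\frac{962 + 1307}{4613 + 1198} d{\left(-4 \right)} = \frac{962 + 1307}{4613 + 1198} \left(-104\right) = \frac{2269}{5811} \left(-104\right) = - \frac{18152}{447}$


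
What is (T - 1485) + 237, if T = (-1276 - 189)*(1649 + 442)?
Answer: -3064563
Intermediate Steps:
T = -3063315 (T = -1465*2091 = -3063315)
(T - 1485) + 237 = (-3063315 - 1485) + 237 = -3064800 + 237 = -3064563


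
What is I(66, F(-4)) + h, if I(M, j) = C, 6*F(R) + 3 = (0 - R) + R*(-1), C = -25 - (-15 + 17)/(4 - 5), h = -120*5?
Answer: -623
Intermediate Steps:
h = -600
C = -23 (C = -25 - 2/(-1) = -25 - 2*(-1) = -25 - 1*(-2) = -25 + 2 = -23)
F(R) = -½ - R/3 (F(R) = -½ + ((0 - R) + R*(-1))/6 = -½ + (-R - R)/6 = -½ + (-2*R)/6 = -½ - R/3)
I(M, j) = -23
I(66, F(-4)) + h = -23 - 600 = -623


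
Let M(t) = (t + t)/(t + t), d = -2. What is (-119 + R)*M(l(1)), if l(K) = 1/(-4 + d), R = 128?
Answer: 9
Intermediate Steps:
l(K) = -⅙ (l(K) = 1/(-4 - 2) = 1/(-6) = -⅙)
M(t) = 1 (M(t) = (2*t)/((2*t)) = (2*t)*(1/(2*t)) = 1)
(-119 + R)*M(l(1)) = (-119 + 128)*1 = 9*1 = 9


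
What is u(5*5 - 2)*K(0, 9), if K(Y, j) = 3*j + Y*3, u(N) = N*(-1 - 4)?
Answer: -3105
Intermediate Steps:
u(N) = -5*N (u(N) = N*(-5) = -5*N)
K(Y, j) = 3*Y + 3*j (K(Y, j) = 3*j + 3*Y = 3*Y + 3*j)
u(5*5 - 2)*K(0, 9) = (-5*(5*5 - 2))*(3*0 + 3*9) = (-5*(25 - 2))*(0 + 27) = -5*23*27 = -115*27 = -3105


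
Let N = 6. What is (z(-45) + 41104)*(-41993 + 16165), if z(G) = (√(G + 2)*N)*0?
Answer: -1061634112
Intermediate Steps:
z(G) = 0 (z(G) = (√(G + 2)*6)*0 = (√(2 + G)*6)*0 = (6*√(2 + G))*0 = 0)
(z(-45) + 41104)*(-41993 + 16165) = (0 + 41104)*(-41993 + 16165) = 41104*(-25828) = -1061634112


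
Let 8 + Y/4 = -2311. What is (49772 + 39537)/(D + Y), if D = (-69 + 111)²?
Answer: -89309/7512 ≈ -11.889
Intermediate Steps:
Y = -9276 (Y = -32 + 4*(-2311) = -32 - 9244 = -9276)
D = 1764 (D = 42² = 1764)
(49772 + 39537)/(D + Y) = (49772 + 39537)/(1764 - 9276) = 89309/(-7512) = 89309*(-1/7512) = -89309/7512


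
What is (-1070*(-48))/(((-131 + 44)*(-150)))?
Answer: 1712/435 ≈ 3.9356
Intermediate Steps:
(-1070*(-48))/(((-131 + 44)*(-150))) = 51360/((-87*(-150))) = 51360/13050 = 51360*(1/13050) = 1712/435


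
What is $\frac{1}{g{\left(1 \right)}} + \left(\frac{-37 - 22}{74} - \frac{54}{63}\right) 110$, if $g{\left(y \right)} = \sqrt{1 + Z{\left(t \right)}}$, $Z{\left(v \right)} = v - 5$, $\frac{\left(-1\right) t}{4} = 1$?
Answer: $- \frac{47135}{259} - \frac{i \sqrt{2}}{4} \approx -181.99 - 0.35355 i$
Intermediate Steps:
$t = -4$ ($t = \left(-4\right) 1 = -4$)
$Z{\left(v \right)} = -5 + v$
$g{\left(y \right)} = 2 i \sqrt{2}$ ($g{\left(y \right)} = \sqrt{1 - 9} = \sqrt{-8} = 2 i \sqrt{2}$)
$\frac{1}{g{\left(1 \right)}} + \left(\frac{-37 - 22}{74} - \frac{54}{63}\right) 110 = \frac{1}{2 i \sqrt{2}} + \left(\frac{-37 - 22}{74} - \frac{54}{63}\right) 110 = - \frac{i \sqrt{2}}{4} + \left(\left(-37 - 22\right) \frac{1}{74} - \frac{6}{7}\right) 110 = - \frac{i \sqrt{2}}{4} + \left(\left(-59\right) \frac{1}{74} - \frac{6}{7}\right) 110 = - \frac{i \sqrt{2}}{4} + \left(- \frac{59}{74} - \frac{6}{7}\right) 110 = - \frac{i \sqrt{2}}{4} - \frac{47135}{259} = - \frac{47135}{259} - \frac{i \sqrt{2}}{4}$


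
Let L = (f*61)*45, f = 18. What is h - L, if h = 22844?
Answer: -26566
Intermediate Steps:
L = 49410 (L = (18*61)*45 = 1098*45 = 49410)
h - L = 22844 - 1*49410 = 22844 - 49410 = -26566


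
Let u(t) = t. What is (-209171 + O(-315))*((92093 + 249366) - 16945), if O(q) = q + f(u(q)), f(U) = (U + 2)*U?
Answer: -35985681974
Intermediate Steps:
f(U) = U*(2 + U) (f(U) = (2 + U)*U = U*(2 + U))
O(q) = q + q*(2 + q)
(-209171 + O(-315))*((92093 + 249366) - 16945) = (-209171 - 315*(3 - 315))*((92093 + 249366) - 16945) = (-209171 - 315*(-312))*(341459 - 16945) = (-209171 + 98280)*324514 = -110891*324514 = -35985681974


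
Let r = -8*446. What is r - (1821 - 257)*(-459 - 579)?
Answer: 1619864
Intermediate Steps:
r = -3568
r - (1821 - 257)*(-459 - 579) = -3568 - (1821 - 257)*(-459 - 579) = -3568 - 1564*(-1038) = -3568 - 1*(-1623432) = -3568 + 1623432 = 1619864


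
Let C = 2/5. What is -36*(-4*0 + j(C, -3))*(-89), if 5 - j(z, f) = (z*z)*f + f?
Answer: 679248/25 ≈ 27170.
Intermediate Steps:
C = 2/5 (C = 2*(1/5) = 2/5 ≈ 0.40000)
j(z, f) = 5 - f - f*z**2 (j(z, f) = 5 - ((z*z)*f + f) = 5 - (z**2*f + f) = 5 - (f*z**2 + f) = 5 - (f + f*z**2) = 5 + (-f - f*z**2) = 5 - f - f*z**2)
-36*(-4*0 + j(C, -3))*(-89) = -36*(-4*0 + (5 - 1*(-3) - 1*(-3)*(2/5)**2))*(-89) = -36*(0 + (5 + 3 - 1*(-3)*4/25))*(-89) = -36*(0 + (5 + 3 + 12/25))*(-89) = -36*(0 + 212/25)*(-89) = -36*212/25*(-89) = -12*636/25*(-89) = -7632/25*(-89) = 679248/25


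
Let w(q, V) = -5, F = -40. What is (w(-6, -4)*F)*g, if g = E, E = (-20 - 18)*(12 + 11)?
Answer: -174800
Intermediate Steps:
E = -874 (E = -38*23 = -874)
g = -874
(w(-6, -4)*F)*g = -5*(-40)*(-874) = 200*(-874) = -174800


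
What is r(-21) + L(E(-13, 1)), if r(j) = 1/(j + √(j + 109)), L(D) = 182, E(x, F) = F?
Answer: 64225/353 - 2*√22/353 ≈ 181.91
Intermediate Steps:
r(j) = 1/(j + √(109 + j))
r(-21) + L(E(-13, 1)) = 1/(-21 + √(109 - 21)) + 182 = 1/(-21 + √88) + 182 = 1/(-21 + 2*√22) + 182 = 182 + 1/(-21 + 2*√22)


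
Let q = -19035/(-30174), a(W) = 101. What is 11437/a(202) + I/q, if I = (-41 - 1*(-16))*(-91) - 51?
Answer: 49613531/13635 ≈ 3638.7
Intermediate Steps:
q = 135/214 (q = -19035*(-1/30174) = 135/214 ≈ 0.63084)
I = 2224 (I = (-41 + 16)*(-91) - 51 = -25*(-91) - 51 = 2275 - 51 = 2224)
11437/a(202) + I/q = 11437/101 + 2224/(135/214) = 11437*(1/101) + 2224*(214/135) = 11437/101 + 475936/135 = 49613531/13635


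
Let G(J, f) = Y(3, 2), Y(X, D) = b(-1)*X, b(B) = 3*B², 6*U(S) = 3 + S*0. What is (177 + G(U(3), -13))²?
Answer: 34596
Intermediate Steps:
U(S) = ½ (U(S) = (3 + S*0)/6 = (3 + 0)/6 = (⅙)*3 = ½)
Y(X, D) = 3*X (Y(X, D) = (3*(-1)²)*X = (3*1)*X = 3*X)
G(J, f) = 9 (G(J, f) = 3*3 = 9)
(177 + G(U(3), -13))² = (177 + 9)² = 186² = 34596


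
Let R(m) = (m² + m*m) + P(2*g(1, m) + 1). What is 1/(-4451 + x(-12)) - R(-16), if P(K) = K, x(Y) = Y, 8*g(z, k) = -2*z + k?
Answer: -4538873/8926 ≈ -508.50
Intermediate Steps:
g(z, k) = -z/4 + k/8 (g(z, k) = (-2*z + k)/8 = (k - 2*z)/8 = -z/4 + k/8)
R(m) = ½ + 2*m² + m/4 (R(m) = (m² + m*m) + (2*(-¼*1 + m/8) + 1) = (m² + m²) + (2*(-¼ + m/8) + 1) = 2*m² + ((-½ + m/4) + 1) = 2*m² + (½ + m/4) = ½ + 2*m² + m/4)
1/(-4451 + x(-12)) - R(-16) = 1/(-4451 - 12) - (½ + 2*(-16)² + (¼)*(-16)) = 1/(-4463) - (½ + 2*256 - 4) = -1/4463 - (½ + 512 - 4) = -1/4463 - 1*1017/2 = -1/4463 - 1017/2 = -4538873/8926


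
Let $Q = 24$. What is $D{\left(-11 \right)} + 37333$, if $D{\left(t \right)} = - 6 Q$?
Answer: $37189$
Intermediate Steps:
$D{\left(t \right)} = -144$ ($D{\left(t \right)} = \left(-6\right) 24 = -144$)
$D{\left(-11 \right)} + 37333 = -144 + 37333 = 37189$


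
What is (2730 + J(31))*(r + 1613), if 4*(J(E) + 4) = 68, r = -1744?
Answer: -359333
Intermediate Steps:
J(E) = 13 (J(E) = -4 + (¼)*68 = -4 + 17 = 13)
(2730 + J(31))*(r + 1613) = (2730 + 13)*(-1744 + 1613) = 2743*(-131) = -359333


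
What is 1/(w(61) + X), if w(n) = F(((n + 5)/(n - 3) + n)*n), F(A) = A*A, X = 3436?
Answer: 841/12085735760 ≈ 6.9586e-8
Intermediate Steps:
F(A) = A**2
w(n) = n**2*(n + (5 + n)/(-3 + n))**2 (w(n) = (((n + 5)/(n - 3) + n)*n)**2 = (((5 + n)/(-3 + n) + n)*n)**2 = ((n + (5 + n)/(-3 + n))*n)**2 = (n*(n + (5 + n)/(-3 + n)))**2 = n**2*(n + (5 + n)/(-3 + n))**2)
1/(w(61) + X) = 1/(61**2*(5 + 61 + 61*(-3 + 61))**2/(-3 + 61)**2 + 3436) = 1/(3721*(5 + 61 + 61*58)**2/58**2 + 3436) = 1/(3721*(1/3364)*(5 + 61 + 3538)**2 + 3436) = 1/(3721*(1/3364)*3604**2 + 3436) = 1/(3721*(1/3364)*12988816 + 3436) = 1/(12082846084/841 + 3436) = 1/(12085735760/841) = 841/12085735760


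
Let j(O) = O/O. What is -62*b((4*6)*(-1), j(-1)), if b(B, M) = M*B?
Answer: 1488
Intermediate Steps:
j(O) = 1
b(B, M) = B*M
-62*b((4*6)*(-1), j(-1)) = -62*(4*6)*(-1) = -62*24*(-1) = -(-1488) = -62*(-24) = 1488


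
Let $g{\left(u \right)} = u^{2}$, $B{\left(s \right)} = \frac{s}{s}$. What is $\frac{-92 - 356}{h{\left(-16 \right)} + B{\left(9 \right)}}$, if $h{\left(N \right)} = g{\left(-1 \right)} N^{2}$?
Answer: $- \frac{448}{257} \approx -1.7432$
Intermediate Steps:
$B{\left(s \right)} = 1$
$h{\left(N \right)} = N^{2}$ ($h{\left(N \right)} = \left(-1\right)^{2} N^{2} = 1 N^{2} = N^{2}$)
$\frac{-92 - 356}{h{\left(-16 \right)} + B{\left(9 \right)}} = \frac{-92 - 356}{\left(-16\right)^{2} + 1} = - \frac{448}{256 + 1} = - \frac{448}{257}$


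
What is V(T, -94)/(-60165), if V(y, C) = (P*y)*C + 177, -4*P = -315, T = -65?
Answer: -320893/40110 ≈ -8.0003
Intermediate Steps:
P = 315/4 (P = -1/4*(-315) = 315/4 ≈ 78.750)
V(y, C) = 177 + 315*C*y/4 (V(y, C) = (315*y/4)*C + 177 = 315*C*y/4 + 177 = 177 + 315*C*y/4)
V(T, -94)/(-60165) = (177 + (315/4)*(-94)*(-65))/(-60165) = (177 + 962325/2)*(-1/60165) = (962679/2)*(-1/60165) = -320893/40110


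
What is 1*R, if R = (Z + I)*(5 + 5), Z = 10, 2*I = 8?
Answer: 140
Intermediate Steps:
I = 4 (I = (1/2)*8 = 4)
R = 140 (R = (10 + 4)*(5 + 5) = 14*10 = 140)
1*R = 1*140 = 140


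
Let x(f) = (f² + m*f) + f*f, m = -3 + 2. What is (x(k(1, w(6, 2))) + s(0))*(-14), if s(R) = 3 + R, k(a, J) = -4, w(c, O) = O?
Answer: -546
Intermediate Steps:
m = -1
x(f) = -f + 2*f² (x(f) = (f² - f) + f*f = (f² - f) + f² = -f + 2*f²)
(x(k(1, w(6, 2))) + s(0))*(-14) = (-4*(-1 + 2*(-4)) + (3 + 0))*(-14) = (-4*(-1 - 8) + 3)*(-14) = (-4*(-9) + 3)*(-14) = (36 + 3)*(-14) = 39*(-14) = -546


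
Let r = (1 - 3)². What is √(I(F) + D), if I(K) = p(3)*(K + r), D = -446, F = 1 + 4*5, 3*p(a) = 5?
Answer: I*√3639/3 ≈ 20.108*I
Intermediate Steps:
r = 4 (r = (-2)² = 4)
p(a) = 5/3 (p(a) = (⅓)*5 = 5/3)
F = 21 (F = 1 + 20 = 21)
I(K) = 20/3 + 5*K/3 (I(K) = 5*(K + 4)/3 = 5*(4 + K)/3 = 20/3 + 5*K/3)
√(I(F) + D) = √((20/3 + (5/3)*21) - 446) = √((20/3 + 35) - 446) = √(125/3 - 446) = √(-1213/3) = I*√3639/3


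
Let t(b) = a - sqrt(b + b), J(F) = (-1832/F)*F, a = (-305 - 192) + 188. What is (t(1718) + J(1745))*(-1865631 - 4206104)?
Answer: 12999584635 + 12143470*sqrt(859) ≈ 1.3355e+10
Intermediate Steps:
a = -309 (a = -497 + 188 = -309)
J(F) = -1832
t(b) = -309 - sqrt(2)*sqrt(b) (t(b) = -309 - sqrt(b + b) = -309 - sqrt(2*b) = -309 - sqrt(2)*sqrt(b))
(t(1718) + J(1745))*(-1865631 - 4206104) = ((-309 - sqrt(2)*sqrt(1718)) - 1832)*(-1865631 - 4206104) = ((-309 - 2*sqrt(859)) - 1832)*(-6071735) = (-2141 - 2*sqrt(859))*(-6071735) = 12999584635 + 12143470*sqrt(859)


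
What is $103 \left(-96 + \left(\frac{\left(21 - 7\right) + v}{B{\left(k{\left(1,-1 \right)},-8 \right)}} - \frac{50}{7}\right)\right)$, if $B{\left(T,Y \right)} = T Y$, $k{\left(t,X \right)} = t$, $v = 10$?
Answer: $- \frac{76529}{7} \approx -10933.0$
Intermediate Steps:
$103 \left(-96 + \left(\frac{\left(21 - 7\right) + v}{B{\left(k{\left(1,-1 \right)},-8 \right)}} - \frac{50}{7}\right)\right) = 103 \left(-96 - \left(\frac{50}{7} - \frac{\left(21 - 7\right) + 10}{1 \left(-8\right)}\right)\right) = 103 \left(-96 - \left(\frac{50}{7} - \frac{14 + 10}{-8}\right)\right) = 103 \left(-96 + \left(24 \left(- \frac{1}{8}\right) - \frac{50}{7}\right)\right) = 103 \left(-96 - \frac{71}{7}\right) = 103 \left(- \frac{743}{7}\right) = - \frac{76529}{7}$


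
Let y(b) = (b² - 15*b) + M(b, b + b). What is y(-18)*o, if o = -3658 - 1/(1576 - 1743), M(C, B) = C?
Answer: -351869760/167 ≈ -2.1070e+6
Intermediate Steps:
y(b) = b² - 14*b (y(b) = (b² - 15*b) + b = b² - 14*b)
o = -610885/167 (o = -3658 - 1/(-167) = -3658 - 1*(-1/167) = -3658 + 1/167 = -610885/167 ≈ -3658.0)
y(-18)*o = -18*(-14 - 18)*(-610885/167) = -18*(-32)*(-610885/167) = 576*(-610885/167) = -351869760/167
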